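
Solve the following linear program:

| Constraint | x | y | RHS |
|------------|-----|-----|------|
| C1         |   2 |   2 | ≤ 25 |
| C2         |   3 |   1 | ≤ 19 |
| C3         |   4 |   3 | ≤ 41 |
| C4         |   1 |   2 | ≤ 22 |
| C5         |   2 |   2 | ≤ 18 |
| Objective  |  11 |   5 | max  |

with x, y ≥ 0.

Evaluate the objective at each vertex of the feasible region:
  z(0, 0) = 0
  z(6.333, 0) = 69.67
  z(5, 4) = 75  ←
  z(0, 9) = 45
The maximum is at x = 5, y = 4.

x = 5, y = 4, z = 75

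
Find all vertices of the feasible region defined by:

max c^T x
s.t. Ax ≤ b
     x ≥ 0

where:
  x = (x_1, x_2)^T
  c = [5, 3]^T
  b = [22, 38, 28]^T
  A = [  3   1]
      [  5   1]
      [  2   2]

(0, 0), (7.333, 0), (4, 10), (0, 14)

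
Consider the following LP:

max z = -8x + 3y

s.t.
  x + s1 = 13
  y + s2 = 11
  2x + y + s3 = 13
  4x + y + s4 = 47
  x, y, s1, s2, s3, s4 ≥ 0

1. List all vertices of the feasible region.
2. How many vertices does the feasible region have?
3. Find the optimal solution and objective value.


1. (0, 0), (6.5, 0), (1, 11), (0, 11)
2. 4
3. x = 0, y = 11, z = 33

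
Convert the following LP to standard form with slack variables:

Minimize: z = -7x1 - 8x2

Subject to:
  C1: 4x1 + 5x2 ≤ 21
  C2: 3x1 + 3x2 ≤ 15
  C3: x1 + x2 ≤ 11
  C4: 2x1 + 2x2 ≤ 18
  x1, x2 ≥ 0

min z = -7x1 - 8x2

s.t.
  4x1 + 5x2 + s1 = 21
  3x1 + 3x2 + s2 = 15
  x1 + x2 + s3 = 11
  2x1 + 2x2 + s4 = 18
  x1, x2, s1, s2, s3, s4 ≥ 0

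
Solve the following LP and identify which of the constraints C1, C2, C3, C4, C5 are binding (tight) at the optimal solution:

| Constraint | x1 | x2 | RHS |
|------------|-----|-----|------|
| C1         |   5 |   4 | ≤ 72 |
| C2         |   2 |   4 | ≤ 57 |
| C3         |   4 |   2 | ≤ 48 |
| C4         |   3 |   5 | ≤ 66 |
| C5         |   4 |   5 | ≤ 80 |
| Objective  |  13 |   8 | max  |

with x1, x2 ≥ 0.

At x1 = 8, x2 = 8, compute slack b - a·x for each constraint:
  C1: 72 − 72 = 0  (binding)
  C2: 57 − 48 = 9  (slack)
  C3: 48 − 48 = 0  (binding)
  C4: 66 − 64 = 2  (slack)
  C5: 80 − 72 = 8  (slack)

Optimal: x1 = 8, x2 = 8
Binding: C1, C3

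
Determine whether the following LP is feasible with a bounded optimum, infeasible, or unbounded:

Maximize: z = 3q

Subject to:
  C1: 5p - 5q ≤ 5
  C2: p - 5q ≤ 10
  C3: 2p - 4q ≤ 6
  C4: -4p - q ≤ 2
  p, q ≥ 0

Unbounded (objective can increase without bound)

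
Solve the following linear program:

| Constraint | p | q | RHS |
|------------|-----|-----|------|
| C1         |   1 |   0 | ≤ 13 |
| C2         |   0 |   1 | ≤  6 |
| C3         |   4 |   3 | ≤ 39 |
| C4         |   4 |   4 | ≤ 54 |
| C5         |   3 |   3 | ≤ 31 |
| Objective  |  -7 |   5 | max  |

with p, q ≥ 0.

Evaluate the objective at each vertex of the feasible region:
  z(0, 0) = 0
  z(9.75, 0) = -68.25
  z(8, 2.333) = -44.33
  z(4.333, 6) = -0.3333
  z(0, 6) = 30  ←
The maximum is at p = 0, q = 6.

p = 0, q = 6, z = 30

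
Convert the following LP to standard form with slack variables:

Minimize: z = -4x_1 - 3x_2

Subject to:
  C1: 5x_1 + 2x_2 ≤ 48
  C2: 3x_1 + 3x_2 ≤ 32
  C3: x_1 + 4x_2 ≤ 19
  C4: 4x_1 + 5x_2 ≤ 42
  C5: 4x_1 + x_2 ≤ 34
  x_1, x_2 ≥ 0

min z = -4x_1 - 3x_2

s.t.
  5x_1 + 2x_2 + s1 = 48
  3x_1 + 3x_2 + s2 = 32
  x_1 + 4x_2 + s3 = 19
  4x_1 + 5x_2 + s4 = 42
  4x_1 + x_2 + s5 = 34
  x_1, x_2, s1, s2, s3, s4, s5 ≥ 0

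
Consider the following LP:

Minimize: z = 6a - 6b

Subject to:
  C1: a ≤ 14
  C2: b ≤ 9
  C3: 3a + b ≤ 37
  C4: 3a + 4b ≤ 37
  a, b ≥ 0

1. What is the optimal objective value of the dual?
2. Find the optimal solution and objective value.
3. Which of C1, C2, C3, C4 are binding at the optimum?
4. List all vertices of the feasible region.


1. -54
2. a = 0, b = 9, z = -54
3. C2
4. (0, 0), (12.33, 0), (0.3333, 9), (0, 9)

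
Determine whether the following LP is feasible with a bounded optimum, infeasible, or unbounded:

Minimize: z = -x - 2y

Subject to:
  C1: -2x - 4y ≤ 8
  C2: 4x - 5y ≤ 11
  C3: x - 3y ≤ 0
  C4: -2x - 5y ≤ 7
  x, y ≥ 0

Unbounded (objective can decrease without bound)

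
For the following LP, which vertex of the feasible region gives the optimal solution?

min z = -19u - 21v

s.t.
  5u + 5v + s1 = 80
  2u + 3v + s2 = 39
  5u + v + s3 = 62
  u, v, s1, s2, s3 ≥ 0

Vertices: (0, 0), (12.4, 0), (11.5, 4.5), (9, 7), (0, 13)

Evaluate the objective at each vertex of the feasible region:
  z(0, 0) = 0
  z(12.4, 0) = -235.6
  z(11.5, 4.5) = -313
  z(9, 7) = -318  ←
  z(0, 13) = -273
The minimum is at u = 9, v = 7.

(9, 7)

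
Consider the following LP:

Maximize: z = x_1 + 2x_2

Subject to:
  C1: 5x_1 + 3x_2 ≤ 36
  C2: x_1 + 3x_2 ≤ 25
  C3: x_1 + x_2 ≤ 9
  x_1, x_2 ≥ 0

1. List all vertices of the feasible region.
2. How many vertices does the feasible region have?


1. (0, 0), (7.2, 0), (4.5, 4.5), (1, 8), (0, 8.333)
2. 5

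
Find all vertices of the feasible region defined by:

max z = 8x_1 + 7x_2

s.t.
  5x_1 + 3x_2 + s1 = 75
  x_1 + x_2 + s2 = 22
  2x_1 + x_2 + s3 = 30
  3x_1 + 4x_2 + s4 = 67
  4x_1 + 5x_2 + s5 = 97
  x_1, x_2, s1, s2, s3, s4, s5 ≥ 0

(0, 0), (15, 0), (9, 10), (0, 16.75)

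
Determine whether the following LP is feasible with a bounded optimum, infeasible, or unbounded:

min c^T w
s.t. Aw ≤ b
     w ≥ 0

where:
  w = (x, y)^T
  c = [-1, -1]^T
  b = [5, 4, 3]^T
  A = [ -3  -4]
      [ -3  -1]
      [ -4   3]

Unbounded (objective can decrease without bound)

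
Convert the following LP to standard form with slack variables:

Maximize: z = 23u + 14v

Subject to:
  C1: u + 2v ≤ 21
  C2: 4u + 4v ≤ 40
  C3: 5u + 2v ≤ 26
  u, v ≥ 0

max z = 23u + 14v

s.t.
  u + 2v + s1 = 21
  4u + 4v + s2 = 40
  5u + 2v + s3 = 26
  u, v, s1, s2, s3 ≥ 0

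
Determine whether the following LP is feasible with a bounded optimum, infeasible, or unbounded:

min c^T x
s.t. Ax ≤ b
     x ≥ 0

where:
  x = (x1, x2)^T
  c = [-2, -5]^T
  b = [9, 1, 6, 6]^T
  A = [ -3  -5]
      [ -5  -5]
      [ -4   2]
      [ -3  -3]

Unbounded (objective can decrease without bound)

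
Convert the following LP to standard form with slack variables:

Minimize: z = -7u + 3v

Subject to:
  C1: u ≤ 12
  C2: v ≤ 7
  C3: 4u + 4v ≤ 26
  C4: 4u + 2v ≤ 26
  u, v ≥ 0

min z = -7u + 3v

s.t.
  u + s1 = 12
  v + s2 = 7
  4u + 4v + s3 = 26
  4u + 2v + s4 = 26
  u, v, s1, s2, s3, s4 ≥ 0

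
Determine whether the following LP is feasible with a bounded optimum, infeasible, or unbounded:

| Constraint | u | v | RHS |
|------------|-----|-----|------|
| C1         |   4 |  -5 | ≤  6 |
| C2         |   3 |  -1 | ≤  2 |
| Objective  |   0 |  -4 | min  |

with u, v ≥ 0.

Unbounded (objective can decrease without bound)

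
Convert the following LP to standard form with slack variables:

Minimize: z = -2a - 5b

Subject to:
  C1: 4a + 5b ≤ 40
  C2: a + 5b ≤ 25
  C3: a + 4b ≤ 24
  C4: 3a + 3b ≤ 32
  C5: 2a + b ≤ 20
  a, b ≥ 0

min z = -2a - 5b

s.t.
  4a + 5b + s1 = 40
  a + 5b + s2 = 25
  a + 4b + s3 = 24
  3a + 3b + s4 = 32
  2a + b + s5 = 20
  a, b, s1, s2, s3, s4, s5 ≥ 0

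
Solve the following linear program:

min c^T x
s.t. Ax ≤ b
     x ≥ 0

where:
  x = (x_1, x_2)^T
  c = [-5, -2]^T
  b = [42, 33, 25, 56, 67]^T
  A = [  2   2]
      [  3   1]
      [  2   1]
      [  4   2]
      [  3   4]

Evaluate the objective at each vertex of the feasible region:
  z(0, 0) = 0
  z(11, 0) = -55
  z(8, 9) = -58  ←
  z(6.6, 11.8) = -56.6
  z(0, 16.75) = -33.5
The minimum is at x_1 = 8, x_2 = 9.

x_1 = 8, x_2 = 9, z = -58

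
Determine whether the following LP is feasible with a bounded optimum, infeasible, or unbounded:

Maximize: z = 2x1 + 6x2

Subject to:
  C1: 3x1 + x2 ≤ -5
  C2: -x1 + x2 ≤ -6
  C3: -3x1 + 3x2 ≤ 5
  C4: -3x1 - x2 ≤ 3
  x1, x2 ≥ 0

Infeasible (no feasible solution exists)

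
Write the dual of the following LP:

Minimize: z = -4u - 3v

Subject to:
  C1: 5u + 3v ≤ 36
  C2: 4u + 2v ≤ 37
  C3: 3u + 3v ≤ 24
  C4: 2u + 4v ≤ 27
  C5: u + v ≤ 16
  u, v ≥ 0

Primal min cᵀx s.t. Ax ≤ b, x ≥ 0  →  Dual max −bᵀy s.t. Aᵀy ≥ −c, y ≥ 0.

Maximize: z = -36y1 - 37y2 - 24y3 - 27y4 - 16y5

Subject to:
  5y1 + 4y2 + 3y3 + 2y4 + y5 ≥ 4
  3y1 + 2y2 + 3y3 + 4y4 + y5 ≥ 3
  y1, y2, y3, y4, y5 ≥ 0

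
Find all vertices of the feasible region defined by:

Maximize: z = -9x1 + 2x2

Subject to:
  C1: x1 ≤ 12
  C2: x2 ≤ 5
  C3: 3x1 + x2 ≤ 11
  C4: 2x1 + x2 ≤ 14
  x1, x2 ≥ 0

(0, 0), (3.667, 0), (2, 5), (0, 5)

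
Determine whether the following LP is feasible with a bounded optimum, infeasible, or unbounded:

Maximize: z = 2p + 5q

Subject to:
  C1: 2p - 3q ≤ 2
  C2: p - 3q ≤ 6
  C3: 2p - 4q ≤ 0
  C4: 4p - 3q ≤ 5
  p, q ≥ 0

Unbounded (objective can increase without bound)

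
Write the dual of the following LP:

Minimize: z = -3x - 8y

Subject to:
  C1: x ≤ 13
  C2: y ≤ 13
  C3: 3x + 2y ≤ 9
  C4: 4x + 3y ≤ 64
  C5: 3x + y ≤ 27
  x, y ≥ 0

Primal min cᵀx s.t. Ax ≤ b, x ≥ 0  →  Dual max −bᵀy s.t. Aᵀy ≥ −c, y ≥ 0.

Maximize: z = -13y1 - 13y2 - 9y3 - 64y4 - 27y5

Subject to:
  y1 + 3y3 + 4y4 + 3y5 ≥ 3
  y2 + 2y3 + 3y4 + y5 ≥ 8
  y1, y2, y3, y4, y5 ≥ 0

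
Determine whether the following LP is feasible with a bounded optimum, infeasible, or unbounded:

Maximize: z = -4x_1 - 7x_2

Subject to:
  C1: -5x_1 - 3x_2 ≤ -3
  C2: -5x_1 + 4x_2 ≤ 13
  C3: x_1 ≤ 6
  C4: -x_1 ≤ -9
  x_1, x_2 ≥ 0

Infeasible (no feasible solution exists)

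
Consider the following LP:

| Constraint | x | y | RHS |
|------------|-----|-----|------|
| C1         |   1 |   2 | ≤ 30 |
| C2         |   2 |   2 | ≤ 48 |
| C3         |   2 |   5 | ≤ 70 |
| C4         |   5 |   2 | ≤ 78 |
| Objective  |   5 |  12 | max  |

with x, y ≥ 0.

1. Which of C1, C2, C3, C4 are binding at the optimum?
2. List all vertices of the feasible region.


1. C1, C3
2. (0, 0), (15.6, 0), (12, 9), (10, 10), (0, 14)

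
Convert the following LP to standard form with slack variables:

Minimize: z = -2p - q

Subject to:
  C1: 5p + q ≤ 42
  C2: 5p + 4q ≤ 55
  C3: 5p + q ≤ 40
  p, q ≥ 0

min z = -2p - q

s.t.
  5p + q + s1 = 42
  5p + 4q + s2 = 55
  5p + q + s3 = 40
  p, q, s1, s2, s3 ≥ 0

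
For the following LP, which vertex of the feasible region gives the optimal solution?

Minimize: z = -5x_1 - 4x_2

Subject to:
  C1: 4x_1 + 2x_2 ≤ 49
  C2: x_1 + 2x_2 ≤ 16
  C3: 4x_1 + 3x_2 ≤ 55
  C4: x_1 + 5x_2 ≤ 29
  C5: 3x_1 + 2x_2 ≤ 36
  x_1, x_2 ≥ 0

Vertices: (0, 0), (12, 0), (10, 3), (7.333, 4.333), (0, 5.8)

Evaluate the objective at each vertex of the feasible region:
  z(0, 0) = 0
  z(12, 0) = -60
  z(10, 3) = -62  ←
  z(7.333, 4.333) = -54
  z(0, 5.8) = -23.2
The minimum is at x_1 = 10, x_2 = 3.

(10, 3)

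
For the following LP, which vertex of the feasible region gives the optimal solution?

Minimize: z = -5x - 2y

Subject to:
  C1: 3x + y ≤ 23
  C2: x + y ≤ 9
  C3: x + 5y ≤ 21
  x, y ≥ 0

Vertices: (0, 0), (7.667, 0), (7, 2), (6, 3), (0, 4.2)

Evaluate the objective at each vertex of the feasible region:
  z(0, 0) = 0
  z(7.667, 0) = -38.33
  z(7, 2) = -39  ←
  z(6, 3) = -36
  z(0, 4.2) = -8.4
The minimum is at x = 7, y = 2.

(7, 2)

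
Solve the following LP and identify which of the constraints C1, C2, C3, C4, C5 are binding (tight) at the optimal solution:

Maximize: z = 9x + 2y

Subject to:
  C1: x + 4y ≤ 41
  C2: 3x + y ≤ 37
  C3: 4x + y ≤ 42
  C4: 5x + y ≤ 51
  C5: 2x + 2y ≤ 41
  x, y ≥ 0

At x = 9, y = 6, compute slack b - a·x for each constraint:
  C1: 41 − 33 = 8  (slack)
  C2: 37 − 33 = 4  (slack)
  C3: 42 − 42 = 0  (binding)
  C4: 51 − 51 = 0  (binding)
  C5: 41 − 30 = 11  (slack)

Optimal: x = 9, y = 6
Binding: C3, C4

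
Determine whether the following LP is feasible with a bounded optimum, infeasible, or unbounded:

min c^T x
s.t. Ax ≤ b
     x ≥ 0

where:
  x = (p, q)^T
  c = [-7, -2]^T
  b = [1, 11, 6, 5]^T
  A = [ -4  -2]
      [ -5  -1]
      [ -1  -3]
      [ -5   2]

Unbounded (objective can decrease without bound)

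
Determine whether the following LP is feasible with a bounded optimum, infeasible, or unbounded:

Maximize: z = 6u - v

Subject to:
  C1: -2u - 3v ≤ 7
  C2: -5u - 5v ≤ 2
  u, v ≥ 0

Unbounded (objective can increase without bound)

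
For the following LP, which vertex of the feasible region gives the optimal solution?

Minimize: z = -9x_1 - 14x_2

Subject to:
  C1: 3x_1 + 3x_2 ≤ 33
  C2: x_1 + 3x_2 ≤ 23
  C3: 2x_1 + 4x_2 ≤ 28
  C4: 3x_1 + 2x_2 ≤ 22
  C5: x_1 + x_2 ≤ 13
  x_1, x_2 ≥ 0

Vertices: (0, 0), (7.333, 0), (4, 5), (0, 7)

Evaluate the objective at each vertex of the feasible region:
  z(0, 0) = 0
  z(7.333, 0) = -66
  z(4, 5) = -106  ←
  z(0, 7) = -98
The minimum is at x_1 = 4, x_2 = 5.

(4, 5)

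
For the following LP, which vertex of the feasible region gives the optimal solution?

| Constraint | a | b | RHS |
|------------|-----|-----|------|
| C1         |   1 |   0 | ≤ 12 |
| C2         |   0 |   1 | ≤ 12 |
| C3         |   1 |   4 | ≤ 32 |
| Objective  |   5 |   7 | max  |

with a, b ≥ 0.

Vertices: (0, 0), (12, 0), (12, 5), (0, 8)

Evaluate the objective at each vertex of the feasible region:
  z(0, 0) = 0
  z(12, 0) = 60
  z(12, 5) = 95  ←
  z(0, 8) = 56
The maximum is at a = 12, b = 5.

(12, 5)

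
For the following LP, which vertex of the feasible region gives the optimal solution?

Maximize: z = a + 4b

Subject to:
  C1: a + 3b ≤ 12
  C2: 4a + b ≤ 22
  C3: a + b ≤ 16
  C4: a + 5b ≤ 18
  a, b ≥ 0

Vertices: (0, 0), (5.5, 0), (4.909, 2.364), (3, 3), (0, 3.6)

Evaluate the objective at each vertex of the feasible region:
  z(0, 0) = 0
  z(5.5, 0) = 5.5
  z(4.909, 2.364) = 14.36
  z(3, 3) = 15  ←
  z(0, 3.6) = 14.4
The maximum is at a = 3, b = 3.

(3, 3)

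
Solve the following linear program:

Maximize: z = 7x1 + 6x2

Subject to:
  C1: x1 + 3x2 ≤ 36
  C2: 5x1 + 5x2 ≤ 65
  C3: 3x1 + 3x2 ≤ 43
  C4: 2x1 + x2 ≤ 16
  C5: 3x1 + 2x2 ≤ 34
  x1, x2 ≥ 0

Evaluate the objective at each vertex of the feasible region:
  z(0, 0) = 0
  z(8, 0) = 56
  z(3, 10) = 81  ←
  z(1.5, 11.5) = 79.5
  z(0, 12) = 72
The maximum is at x1 = 3, x2 = 10.

x1 = 3, x2 = 10, z = 81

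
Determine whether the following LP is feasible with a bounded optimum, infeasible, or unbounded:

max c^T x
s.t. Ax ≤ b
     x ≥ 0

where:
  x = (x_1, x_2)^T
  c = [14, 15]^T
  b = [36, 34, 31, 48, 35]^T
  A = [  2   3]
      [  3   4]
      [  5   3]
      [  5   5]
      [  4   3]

Feasible with a bounded optimal solution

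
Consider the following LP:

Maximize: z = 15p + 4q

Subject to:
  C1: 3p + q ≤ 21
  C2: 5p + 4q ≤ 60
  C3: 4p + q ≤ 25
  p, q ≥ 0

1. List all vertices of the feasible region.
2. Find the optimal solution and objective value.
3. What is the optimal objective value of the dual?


1. (0, 0), (6.25, 0), (4, 9), (3.429, 10.71), (0, 15)
2. p = 4, q = 9, z = 96
3. 96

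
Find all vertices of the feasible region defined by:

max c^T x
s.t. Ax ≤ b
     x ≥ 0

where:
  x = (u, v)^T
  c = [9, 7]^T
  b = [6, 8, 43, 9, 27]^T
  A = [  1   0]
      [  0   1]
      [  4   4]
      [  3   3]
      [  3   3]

(0, 0), (3, 0), (0, 3)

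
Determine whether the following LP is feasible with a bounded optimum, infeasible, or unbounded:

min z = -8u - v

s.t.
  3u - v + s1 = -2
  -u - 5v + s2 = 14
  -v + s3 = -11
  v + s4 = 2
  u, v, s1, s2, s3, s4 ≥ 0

Infeasible (no feasible solution exists)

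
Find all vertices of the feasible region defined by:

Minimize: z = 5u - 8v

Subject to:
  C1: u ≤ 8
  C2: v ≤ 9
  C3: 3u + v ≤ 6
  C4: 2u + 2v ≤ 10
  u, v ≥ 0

(0, 0), (2, 0), (0.5, 4.5), (0, 5)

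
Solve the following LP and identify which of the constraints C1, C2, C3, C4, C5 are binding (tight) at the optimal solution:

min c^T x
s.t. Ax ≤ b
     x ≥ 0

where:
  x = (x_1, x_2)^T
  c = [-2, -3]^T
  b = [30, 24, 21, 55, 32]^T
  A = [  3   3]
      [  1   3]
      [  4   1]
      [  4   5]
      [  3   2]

At x_1 = 3, x_2 = 7, compute slack b - a·x for each constraint:
  C1: 30 − 30 = 0  (binding)
  C2: 24 − 24 = 0  (binding)
  C3: 21 − 19 = 2  (slack)
  C4: 55 − 47 = 8  (slack)
  C5: 32 − 23 = 9  (slack)

Optimal: x_1 = 3, x_2 = 7
Binding: C1, C2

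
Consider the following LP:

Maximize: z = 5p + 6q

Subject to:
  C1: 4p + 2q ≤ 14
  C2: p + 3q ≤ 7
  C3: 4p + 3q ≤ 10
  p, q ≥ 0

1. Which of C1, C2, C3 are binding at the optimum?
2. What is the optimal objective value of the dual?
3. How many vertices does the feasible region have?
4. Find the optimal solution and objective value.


1. C2, C3
2. 17
3. 4
4. p = 1, q = 2, z = 17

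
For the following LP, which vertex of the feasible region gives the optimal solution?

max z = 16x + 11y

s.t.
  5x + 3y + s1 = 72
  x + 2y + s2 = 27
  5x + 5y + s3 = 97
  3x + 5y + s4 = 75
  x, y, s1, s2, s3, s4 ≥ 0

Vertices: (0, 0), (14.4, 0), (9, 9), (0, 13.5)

Evaluate the objective at each vertex of the feasible region:
  z(0, 0) = 0
  z(14.4, 0) = 230.4
  z(9, 9) = 243  ←
  z(0, 13.5) = 148.5
The maximum is at x = 9, y = 9.

(9, 9)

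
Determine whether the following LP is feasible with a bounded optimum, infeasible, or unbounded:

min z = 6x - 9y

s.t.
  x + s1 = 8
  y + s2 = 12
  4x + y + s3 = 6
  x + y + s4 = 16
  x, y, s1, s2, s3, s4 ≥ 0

Feasible with a bounded optimal solution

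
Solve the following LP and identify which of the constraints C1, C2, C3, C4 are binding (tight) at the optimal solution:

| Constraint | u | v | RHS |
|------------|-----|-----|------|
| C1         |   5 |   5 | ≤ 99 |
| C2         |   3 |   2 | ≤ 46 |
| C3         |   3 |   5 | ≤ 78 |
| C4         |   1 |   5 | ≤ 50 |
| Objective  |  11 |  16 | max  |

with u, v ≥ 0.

At u = 10, v = 8, compute slack b - a·x for each constraint:
  C1: 99 − 90 = 9  (slack)
  C2: 46 − 46 = 0  (binding)
  C3: 78 − 70 = 8  (slack)
  C4: 50 − 50 = 0  (binding)

Optimal: u = 10, v = 8
Binding: C2, C4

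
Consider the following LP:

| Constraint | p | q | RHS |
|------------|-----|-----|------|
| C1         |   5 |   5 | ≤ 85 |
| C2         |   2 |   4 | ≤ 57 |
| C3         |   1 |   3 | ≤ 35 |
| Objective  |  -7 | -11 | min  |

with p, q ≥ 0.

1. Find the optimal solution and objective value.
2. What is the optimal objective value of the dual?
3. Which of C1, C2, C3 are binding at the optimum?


1. p = 8, q = 9, z = -155
2. -155
3. C1, C3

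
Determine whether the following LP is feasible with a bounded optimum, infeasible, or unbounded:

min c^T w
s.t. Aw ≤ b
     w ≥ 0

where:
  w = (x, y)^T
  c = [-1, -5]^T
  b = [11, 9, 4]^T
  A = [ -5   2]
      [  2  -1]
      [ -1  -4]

Unbounded (objective can decrease without bound)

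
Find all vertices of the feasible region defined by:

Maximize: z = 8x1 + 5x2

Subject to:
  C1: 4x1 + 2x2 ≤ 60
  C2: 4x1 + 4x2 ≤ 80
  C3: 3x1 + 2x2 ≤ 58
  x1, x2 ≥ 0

(0, 0), (15, 0), (10, 10), (0, 20)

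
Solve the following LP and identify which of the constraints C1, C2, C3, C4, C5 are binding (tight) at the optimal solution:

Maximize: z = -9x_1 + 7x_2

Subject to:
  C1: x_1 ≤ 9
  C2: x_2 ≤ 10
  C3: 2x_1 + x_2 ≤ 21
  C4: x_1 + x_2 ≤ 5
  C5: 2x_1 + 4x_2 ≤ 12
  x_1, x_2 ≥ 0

At x_1 = 0, x_2 = 3, compute slack b - a·x for each constraint:
  C1: 9 − 0 = 9  (slack)
  C2: 10 − 3 = 7  (slack)
  C3: 21 − 3 = 18  (slack)
  C4: 5 − 3 = 2  (slack)
  C5: 12 − 12 = 0  (binding)

Optimal: x_1 = 0, x_2 = 3
Binding: C5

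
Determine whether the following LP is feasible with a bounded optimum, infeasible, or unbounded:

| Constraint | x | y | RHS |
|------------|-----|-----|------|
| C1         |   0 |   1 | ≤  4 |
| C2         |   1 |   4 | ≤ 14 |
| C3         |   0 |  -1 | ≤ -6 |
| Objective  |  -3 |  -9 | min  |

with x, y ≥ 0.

Infeasible (no feasible solution exists)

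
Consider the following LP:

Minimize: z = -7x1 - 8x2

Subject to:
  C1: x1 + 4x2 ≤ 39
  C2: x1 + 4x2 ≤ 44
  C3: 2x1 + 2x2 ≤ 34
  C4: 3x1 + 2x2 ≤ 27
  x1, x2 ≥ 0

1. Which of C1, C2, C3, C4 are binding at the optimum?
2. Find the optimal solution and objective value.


1. C1, C4
2. x1 = 3, x2 = 9, z = -93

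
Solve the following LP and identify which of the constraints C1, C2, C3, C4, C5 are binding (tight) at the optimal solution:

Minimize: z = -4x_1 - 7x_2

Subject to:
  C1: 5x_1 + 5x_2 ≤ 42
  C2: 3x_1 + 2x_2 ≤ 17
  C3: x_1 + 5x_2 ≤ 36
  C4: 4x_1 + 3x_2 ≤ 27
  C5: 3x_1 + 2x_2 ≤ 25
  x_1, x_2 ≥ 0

At x_1 = 1, x_2 = 7, compute slack b - a·x for each constraint:
  C1: 42 − 40 = 2  (slack)
  C2: 17 − 17 = 0  (binding)
  C3: 36 − 36 = 0  (binding)
  C4: 27 − 25 = 2  (slack)
  C5: 25 − 17 = 8  (slack)

Optimal: x_1 = 1, x_2 = 7
Binding: C2, C3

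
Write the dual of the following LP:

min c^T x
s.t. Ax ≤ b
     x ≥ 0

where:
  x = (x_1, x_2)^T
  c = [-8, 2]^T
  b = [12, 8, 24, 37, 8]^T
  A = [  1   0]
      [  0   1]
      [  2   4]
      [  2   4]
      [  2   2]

Primal min cᵀx s.t. Ax ≤ b, x ≥ 0  →  Dual max −bᵀy s.t. Aᵀy ≥ −c, y ≥ 0.

Maximize: z = -12y1 - 8y2 - 24y3 - 37y4 - 8y5

Subject to:
  y1 + 2y3 + 2y4 + 2y5 ≥ 8
  y2 + 4y3 + 4y4 + 2y5 ≥ -2
  y1, y2, y3, y4, y5 ≥ 0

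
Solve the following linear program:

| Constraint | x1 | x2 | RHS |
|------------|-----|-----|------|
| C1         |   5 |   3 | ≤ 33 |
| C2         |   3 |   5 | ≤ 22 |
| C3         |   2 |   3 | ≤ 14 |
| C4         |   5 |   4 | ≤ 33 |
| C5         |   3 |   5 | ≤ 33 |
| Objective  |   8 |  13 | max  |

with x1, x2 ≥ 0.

Evaluate the objective at each vertex of the feasible region:
  z(0, 0) = 0
  z(6.6, 0) = 52.8
  z(6.143, 0.5714) = 56.57
  z(4, 2) = 58  ←
  z(0, 4.4) = 57.2
The maximum is at x1 = 4, x2 = 2.

x1 = 4, x2 = 2, z = 58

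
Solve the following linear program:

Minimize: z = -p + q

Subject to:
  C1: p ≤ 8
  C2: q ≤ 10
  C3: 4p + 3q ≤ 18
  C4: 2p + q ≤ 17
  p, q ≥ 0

Evaluate the objective at each vertex of the feasible region:
  z(0, 0) = 0
  z(4.5, 0) = -4.5  ←
  z(0, 6) = 6
The minimum is at p = 4.5, q = 0.

p = 4.5, q = 0, z = -4.5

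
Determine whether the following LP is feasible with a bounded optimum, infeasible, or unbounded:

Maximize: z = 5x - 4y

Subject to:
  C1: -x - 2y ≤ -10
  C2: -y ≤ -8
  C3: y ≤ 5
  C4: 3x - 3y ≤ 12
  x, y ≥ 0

Infeasible (no feasible solution exists)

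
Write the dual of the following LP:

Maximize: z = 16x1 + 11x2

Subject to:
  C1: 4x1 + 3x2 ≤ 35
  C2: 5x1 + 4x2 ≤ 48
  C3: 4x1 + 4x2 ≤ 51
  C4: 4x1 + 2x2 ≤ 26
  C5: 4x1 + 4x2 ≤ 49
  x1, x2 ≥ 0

Primal max cᵀx s.t. Ax ≤ b, x ≥ 0  →  Dual min bᵀy s.t. Aᵀy ≥ c, y ≥ 0.

Minimize: z = 35y1 + 48y2 + 51y3 + 26y4 + 49y5

Subject to:
  4y1 + 5y2 + 4y3 + 4y4 + 4y5 ≥ 16
  3y1 + 4y2 + 4y3 + 2y4 + 4y5 ≥ 11
  y1, y2, y3, y4, y5 ≥ 0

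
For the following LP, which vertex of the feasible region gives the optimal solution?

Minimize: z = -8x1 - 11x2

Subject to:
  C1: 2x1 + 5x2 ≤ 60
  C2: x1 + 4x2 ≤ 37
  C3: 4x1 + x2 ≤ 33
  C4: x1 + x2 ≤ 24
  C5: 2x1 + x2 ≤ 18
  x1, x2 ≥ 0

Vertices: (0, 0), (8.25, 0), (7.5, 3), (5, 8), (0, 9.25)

Evaluate the objective at each vertex of the feasible region:
  z(0, 0) = 0
  z(8.25, 0) = -66
  z(7.5, 3) = -93
  z(5, 8) = -128  ←
  z(0, 9.25) = -101.8
The minimum is at x1 = 5, x2 = 8.

(5, 8)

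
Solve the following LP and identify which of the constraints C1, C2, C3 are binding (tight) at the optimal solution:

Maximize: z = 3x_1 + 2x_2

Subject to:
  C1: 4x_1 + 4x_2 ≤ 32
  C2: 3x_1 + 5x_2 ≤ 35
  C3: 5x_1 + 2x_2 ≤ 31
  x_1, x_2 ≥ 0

At x_1 = 5, x_2 = 3, compute slack b - a·x for each constraint:
  C1: 32 − 32 = 0  (binding)
  C2: 35 − 30 = 5  (slack)
  C3: 31 − 31 = 0  (binding)

Optimal: x_1 = 5, x_2 = 3
Binding: C1, C3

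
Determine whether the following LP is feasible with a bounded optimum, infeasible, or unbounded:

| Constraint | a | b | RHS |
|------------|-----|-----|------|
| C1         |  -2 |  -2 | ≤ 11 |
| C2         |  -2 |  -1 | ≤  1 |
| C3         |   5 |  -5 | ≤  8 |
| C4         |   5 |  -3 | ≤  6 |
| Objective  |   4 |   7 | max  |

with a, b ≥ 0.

Unbounded (objective can increase without bound)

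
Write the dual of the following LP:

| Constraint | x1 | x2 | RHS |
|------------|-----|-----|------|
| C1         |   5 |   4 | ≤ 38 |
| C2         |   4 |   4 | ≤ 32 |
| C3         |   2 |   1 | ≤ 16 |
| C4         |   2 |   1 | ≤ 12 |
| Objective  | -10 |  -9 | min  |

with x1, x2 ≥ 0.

Primal min cᵀx s.t. Ax ≤ b, x ≥ 0  →  Dual max −bᵀy s.t. Aᵀy ≥ −c, y ≥ 0.

Maximize: z = -38y1 - 32y2 - 16y3 - 12y4

Subject to:
  5y1 + 4y2 + 2y3 + 2y4 ≥ 10
  4y1 + 4y2 + y3 + y4 ≥ 9
  y1, y2, y3, y4 ≥ 0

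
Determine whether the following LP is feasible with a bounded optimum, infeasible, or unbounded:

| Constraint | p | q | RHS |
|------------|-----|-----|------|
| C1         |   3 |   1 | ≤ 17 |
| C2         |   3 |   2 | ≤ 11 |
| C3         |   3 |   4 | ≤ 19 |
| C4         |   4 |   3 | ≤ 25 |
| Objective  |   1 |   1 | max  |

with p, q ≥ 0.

Feasible with a bounded optimal solution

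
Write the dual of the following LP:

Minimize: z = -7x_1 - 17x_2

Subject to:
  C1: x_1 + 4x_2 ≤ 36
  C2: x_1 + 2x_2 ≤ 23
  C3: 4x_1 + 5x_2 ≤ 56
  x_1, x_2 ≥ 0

Primal min cᵀx s.t. Ax ≤ b, x ≥ 0  →  Dual max −bᵀy s.t. Aᵀy ≥ −c, y ≥ 0.

Maximize: z = -36y1 - 23y2 - 56y3

Subject to:
  y1 + y2 + 4y3 ≥ 7
  4y1 + 2y2 + 5y3 ≥ 17
  y1, y2, y3 ≥ 0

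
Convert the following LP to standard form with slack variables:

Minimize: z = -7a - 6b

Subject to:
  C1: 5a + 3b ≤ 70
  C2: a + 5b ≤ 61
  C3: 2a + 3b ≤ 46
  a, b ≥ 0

min z = -7a - 6b

s.t.
  5a + 3b + s1 = 70
  a + 5b + s2 = 61
  2a + 3b + s3 = 46
  a, b, s1, s2, s3 ≥ 0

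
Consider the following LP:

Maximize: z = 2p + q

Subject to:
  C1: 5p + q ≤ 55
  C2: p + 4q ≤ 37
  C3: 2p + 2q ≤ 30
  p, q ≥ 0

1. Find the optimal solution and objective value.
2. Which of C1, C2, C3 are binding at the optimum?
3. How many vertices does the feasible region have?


1. p = 10, q = 5, z = 25
2. C1, C3
3. 5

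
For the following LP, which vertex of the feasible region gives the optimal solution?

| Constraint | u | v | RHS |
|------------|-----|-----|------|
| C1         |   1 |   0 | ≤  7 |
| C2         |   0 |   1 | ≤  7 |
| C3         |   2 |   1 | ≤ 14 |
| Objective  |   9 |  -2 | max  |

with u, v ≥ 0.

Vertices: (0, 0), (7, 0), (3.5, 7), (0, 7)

Evaluate the objective at each vertex of the feasible region:
  z(0, 0) = 0
  z(7, 0) = 63  ←
  z(3.5, 7) = 17.5
  z(0, 7) = -14
The maximum is at u = 7, v = 0.

(7, 0)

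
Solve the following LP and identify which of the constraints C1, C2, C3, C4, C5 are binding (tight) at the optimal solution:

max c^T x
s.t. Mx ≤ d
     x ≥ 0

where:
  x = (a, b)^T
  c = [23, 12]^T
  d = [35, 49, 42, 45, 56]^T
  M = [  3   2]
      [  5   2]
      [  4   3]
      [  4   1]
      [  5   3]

At a = 9, b = 2, compute slack b - a·x for each constraint:
  C1: 35 − 31 = 4  (slack)
  C2: 49 − 49 = 0  (binding)
  C3: 42 − 42 = 0  (binding)
  C4: 45 − 38 = 7  (slack)
  C5: 56 − 51 = 5  (slack)

Optimal: a = 9, b = 2
Binding: C2, C3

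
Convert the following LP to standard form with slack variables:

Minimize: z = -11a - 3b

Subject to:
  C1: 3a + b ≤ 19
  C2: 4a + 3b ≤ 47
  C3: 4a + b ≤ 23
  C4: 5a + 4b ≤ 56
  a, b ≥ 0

min z = -11a - 3b

s.t.
  3a + b + s1 = 19
  4a + 3b + s2 = 47
  4a + b + s3 = 23
  5a + 4b + s4 = 56
  a, b, s1, s2, s3, s4 ≥ 0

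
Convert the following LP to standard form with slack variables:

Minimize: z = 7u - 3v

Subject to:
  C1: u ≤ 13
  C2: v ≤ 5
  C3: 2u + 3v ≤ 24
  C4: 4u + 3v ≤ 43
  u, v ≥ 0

min z = 7u - 3v

s.t.
  u + s1 = 13
  v + s2 = 5
  2u + 3v + s3 = 24
  4u + 3v + s4 = 43
  u, v, s1, s2, s3, s4 ≥ 0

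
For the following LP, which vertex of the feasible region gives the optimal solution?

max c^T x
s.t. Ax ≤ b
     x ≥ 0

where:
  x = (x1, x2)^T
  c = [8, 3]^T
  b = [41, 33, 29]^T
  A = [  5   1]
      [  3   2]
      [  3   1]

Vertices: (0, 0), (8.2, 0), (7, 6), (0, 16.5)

Evaluate the objective at each vertex of the feasible region:
  z(0, 0) = 0
  z(8.2, 0) = 65.6
  z(7, 6) = 74  ←
  z(0, 16.5) = 49.5
The maximum is at x1 = 7, x2 = 6.

(7, 6)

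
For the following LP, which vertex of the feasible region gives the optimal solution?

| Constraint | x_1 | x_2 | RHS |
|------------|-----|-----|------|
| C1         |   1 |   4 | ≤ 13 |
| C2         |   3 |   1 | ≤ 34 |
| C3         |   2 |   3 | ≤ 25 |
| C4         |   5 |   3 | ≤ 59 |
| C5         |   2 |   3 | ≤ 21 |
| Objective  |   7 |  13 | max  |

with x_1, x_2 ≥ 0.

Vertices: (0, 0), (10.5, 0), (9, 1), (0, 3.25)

Evaluate the objective at each vertex of the feasible region:
  z(0, 0) = 0
  z(10.5, 0) = 73.5
  z(9, 1) = 76  ←
  z(0, 3.25) = 42.25
The maximum is at x_1 = 9, x_2 = 1.

(9, 1)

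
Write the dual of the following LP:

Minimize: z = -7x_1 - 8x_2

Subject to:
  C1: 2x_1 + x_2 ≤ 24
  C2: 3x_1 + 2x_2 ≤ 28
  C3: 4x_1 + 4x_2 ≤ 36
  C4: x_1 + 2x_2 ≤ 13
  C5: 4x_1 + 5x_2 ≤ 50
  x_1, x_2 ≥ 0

Primal min cᵀx s.t. Ax ≤ b, x ≥ 0  →  Dual max −bᵀy s.t. Aᵀy ≥ −c, y ≥ 0.

Maximize: z = -24y1 - 28y2 - 36y3 - 13y4 - 50y5

Subject to:
  2y1 + 3y2 + 4y3 + y4 + 4y5 ≥ 7
  y1 + 2y2 + 4y3 + 2y4 + 5y5 ≥ 8
  y1, y2, y3, y4, y5 ≥ 0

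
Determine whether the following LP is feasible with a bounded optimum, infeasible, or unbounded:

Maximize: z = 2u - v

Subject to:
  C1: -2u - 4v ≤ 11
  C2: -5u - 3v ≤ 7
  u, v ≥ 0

Unbounded (objective can increase without bound)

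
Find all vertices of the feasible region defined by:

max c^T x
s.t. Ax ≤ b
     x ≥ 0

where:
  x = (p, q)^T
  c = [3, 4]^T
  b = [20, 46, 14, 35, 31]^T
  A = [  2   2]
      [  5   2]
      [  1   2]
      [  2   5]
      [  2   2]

(0, 0), (9.2, 0), (8.667, 1.333), (6, 4), (0, 7)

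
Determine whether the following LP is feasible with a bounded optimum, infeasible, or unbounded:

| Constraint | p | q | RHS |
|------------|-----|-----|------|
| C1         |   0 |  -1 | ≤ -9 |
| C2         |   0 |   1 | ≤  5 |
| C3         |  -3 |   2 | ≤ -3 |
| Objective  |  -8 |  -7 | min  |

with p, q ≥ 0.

Infeasible (no feasible solution exists)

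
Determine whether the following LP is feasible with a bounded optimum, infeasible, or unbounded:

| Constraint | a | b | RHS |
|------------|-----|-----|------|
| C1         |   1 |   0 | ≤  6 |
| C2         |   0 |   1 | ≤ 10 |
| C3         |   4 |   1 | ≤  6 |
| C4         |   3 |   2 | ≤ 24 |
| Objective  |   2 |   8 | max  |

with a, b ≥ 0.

Feasible with a bounded optimal solution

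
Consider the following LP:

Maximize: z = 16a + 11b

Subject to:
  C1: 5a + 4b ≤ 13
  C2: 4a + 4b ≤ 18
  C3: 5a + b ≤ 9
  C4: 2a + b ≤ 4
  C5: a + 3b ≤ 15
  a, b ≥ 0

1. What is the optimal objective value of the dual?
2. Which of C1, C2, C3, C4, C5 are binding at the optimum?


1. 38
2. C1, C4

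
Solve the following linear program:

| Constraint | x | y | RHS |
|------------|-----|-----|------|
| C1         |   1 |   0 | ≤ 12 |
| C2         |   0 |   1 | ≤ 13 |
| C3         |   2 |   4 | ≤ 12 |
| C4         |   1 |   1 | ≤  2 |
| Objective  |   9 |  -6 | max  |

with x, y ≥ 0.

Evaluate the objective at each vertex of the feasible region:
  z(0, 0) = 0
  z(2, 0) = 18  ←
  z(0, 2) = -12
The maximum is at x = 2, y = 0.

x = 2, y = 0, z = 18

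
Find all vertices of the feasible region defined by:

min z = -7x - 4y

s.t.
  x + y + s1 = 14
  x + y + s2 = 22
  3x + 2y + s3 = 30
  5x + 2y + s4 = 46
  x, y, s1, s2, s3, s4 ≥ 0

(0, 0), (9.2, 0), (8, 3), (2, 12), (0, 14)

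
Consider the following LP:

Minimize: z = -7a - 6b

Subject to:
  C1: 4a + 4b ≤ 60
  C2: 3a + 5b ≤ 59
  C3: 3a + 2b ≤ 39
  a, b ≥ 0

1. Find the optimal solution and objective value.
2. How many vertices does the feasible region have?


1. a = 9, b = 6, z = -99
2. 5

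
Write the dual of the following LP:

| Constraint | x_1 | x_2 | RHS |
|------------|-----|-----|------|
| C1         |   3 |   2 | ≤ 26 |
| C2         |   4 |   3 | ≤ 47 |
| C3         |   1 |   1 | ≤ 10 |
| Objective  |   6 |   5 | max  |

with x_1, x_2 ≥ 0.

Primal max cᵀx s.t. Ax ≤ b, x ≥ 0  →  Dual min bᵀy s.t. Aᵀy ≥ c, y ≥ 0.

Minimize: z = 26y1 + 47y2 + 10y3

Subject to:
  3y1 + 4y2 + y3 ≥ 6
  2y1 + 3y2 + y3 ≥ 5
  y1, y2, y3 ≥ 0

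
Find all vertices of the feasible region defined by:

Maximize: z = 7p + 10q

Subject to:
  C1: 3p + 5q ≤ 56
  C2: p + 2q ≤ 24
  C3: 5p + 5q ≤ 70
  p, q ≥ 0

(0, 0), (14, 0), (7, 7), (0, 11.2)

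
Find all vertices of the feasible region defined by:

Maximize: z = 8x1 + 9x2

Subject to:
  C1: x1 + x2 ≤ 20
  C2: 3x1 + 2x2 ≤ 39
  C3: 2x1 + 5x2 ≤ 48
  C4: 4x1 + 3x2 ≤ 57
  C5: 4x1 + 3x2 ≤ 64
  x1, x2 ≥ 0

(0, 0), (13, 0), (9, 6), (0, 9.6)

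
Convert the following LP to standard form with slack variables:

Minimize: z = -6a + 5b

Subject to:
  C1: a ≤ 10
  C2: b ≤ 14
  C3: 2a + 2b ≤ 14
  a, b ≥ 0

min z = -6a + 5b

s.t.
  a + s1 = 10
  b + s2 = 14
  2a + 2b + s3 = 14
  a, b, s1, s2, s3 ≥ 0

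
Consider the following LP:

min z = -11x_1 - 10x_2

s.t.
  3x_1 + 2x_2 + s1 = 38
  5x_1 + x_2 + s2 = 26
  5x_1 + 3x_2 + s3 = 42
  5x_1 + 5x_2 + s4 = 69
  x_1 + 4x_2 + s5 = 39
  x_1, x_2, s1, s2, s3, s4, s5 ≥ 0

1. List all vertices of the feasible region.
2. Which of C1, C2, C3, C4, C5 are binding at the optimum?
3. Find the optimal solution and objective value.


1. (0, 0), (5.2, 0), (3.6, 8), (3, 9), (0, 9.75)
2. C3, C5
3. x_1 = 3, x_2 = 9, z = -123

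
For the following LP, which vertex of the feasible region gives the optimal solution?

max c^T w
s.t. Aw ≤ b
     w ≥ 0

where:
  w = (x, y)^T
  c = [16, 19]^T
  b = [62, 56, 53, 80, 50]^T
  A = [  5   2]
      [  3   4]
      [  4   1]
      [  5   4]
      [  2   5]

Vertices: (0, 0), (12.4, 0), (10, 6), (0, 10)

Evaluate the objective at each vertex of the feasible region:
  z(0, 0) = 0
  z(12.4, 0) = 198.4
  z(10, 6) = 274  ←
  z(0, 10) = 190
The maximum is at x = 10, y = 6.

(10, 6)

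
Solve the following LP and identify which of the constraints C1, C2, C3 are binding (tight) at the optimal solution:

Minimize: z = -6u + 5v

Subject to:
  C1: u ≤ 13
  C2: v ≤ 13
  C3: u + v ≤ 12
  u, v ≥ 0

At u = 12, v = 0, compute slack b - a·x for each constraint:
  C1: 13 − 12 = 1  (slack)
  C2: 13 − 0 = 13  (slack)
  C3: 12 − 12 = 0  (binding)

Optimal: u = 12, v = 0
Binding: C3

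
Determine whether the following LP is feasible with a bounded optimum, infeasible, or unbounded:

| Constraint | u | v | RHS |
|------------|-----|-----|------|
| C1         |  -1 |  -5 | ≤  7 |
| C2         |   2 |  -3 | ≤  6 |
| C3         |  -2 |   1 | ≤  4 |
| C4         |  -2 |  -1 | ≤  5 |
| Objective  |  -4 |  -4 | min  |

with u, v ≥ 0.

Unbounded (objective can decrease without bound)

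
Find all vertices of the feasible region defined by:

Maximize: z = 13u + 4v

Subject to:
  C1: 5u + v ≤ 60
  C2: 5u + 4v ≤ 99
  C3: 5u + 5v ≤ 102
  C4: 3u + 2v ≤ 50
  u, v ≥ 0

(0, 0), (12, 0), (10, 10), (9.2, 11.2), (0, 20.4)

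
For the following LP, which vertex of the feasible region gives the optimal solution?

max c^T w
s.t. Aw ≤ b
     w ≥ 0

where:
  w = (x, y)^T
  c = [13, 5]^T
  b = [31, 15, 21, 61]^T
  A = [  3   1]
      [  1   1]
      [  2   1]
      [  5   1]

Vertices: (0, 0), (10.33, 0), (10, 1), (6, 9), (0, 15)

Evaluate the objective at each vertex of the feasible region:
  z(0, 0) = 0
  z(10.33, 0) = 134.3
  z(10, 1) = 135  ←
  z(6, 9) = 123
  z(0, 15) = 75
The maximum is at x = 10, y = 1.

(10, 1)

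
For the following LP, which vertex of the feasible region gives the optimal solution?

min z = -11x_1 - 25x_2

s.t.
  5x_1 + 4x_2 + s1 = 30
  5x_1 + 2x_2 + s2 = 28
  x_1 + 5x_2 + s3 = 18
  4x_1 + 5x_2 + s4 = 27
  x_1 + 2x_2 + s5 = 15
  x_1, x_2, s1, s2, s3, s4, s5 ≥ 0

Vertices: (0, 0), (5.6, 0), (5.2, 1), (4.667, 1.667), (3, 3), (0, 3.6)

Evaluate the objective at each vertex of the feasible region:
  z(0, 0) = 0
  z(5.6, 0) = -61.6
  z(5.2, 1) = -82.2
  z(4.667, 1.667) = -93
  z(3, 3) = -108  ←
  z(0, 3.6) = -90
The minimum is at x_1 = 3, x_2 = 3.

(3, 3)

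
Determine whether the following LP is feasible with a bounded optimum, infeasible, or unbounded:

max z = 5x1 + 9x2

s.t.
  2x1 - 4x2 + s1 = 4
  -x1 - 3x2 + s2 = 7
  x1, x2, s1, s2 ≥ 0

Unbounded (objective can increase without bound)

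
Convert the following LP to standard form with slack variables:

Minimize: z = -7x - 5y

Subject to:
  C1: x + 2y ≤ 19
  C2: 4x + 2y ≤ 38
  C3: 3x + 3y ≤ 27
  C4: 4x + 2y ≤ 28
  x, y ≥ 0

min z = -7x - 5y

s.t.
  x + 2y + s1 = 19
  4x + 2y + s2 = 38
  3x + 3y + s3 = 27
  4x + 2y + s4 = 28
  x, y, s1, s2, s3, s4 ≥ 0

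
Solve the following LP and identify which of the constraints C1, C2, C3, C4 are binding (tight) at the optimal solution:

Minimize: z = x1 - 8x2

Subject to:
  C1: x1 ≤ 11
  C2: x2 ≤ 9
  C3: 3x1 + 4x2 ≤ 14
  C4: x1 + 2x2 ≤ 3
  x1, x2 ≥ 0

At x1 = 0, x2 = 1.5, compute slack b - a·x for each constraint:
  C1: 11 − 0 = 11  (slack)
  C2: 9 − 1.5 = 7.5  (slack)
  C3: 14 − 6 = 8  (slack)
  C4: 3 − 3 = 0  (binding)

Optimal: x1 = 0, x2 = 1.5
Binding: C4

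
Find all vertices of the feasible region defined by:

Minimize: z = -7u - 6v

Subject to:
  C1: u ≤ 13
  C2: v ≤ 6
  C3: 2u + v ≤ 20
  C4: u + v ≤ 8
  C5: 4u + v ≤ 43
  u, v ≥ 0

(0, 0), (8, 0), (2, 6), (0, 6)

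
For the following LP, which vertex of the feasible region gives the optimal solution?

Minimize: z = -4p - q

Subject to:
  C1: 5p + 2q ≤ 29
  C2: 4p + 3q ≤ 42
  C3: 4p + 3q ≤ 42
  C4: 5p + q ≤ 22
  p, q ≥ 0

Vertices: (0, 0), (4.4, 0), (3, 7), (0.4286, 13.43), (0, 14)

Evaluate the objective at each vertex of the feasible region:
  z(0, 0) = 0
  z(4.4, 0) = -17.6
  z(3, 7) = -19  ←
  z(0.4286, 13.43) = -15.14
  z(0, 14) = -14
The minimum is at p = 3, q = 7.

(3, 7)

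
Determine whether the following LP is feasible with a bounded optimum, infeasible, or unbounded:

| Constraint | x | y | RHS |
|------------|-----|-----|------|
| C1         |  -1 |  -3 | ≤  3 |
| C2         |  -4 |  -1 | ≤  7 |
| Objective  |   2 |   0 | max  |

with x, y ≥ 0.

Unbounded (objective can increase without bound)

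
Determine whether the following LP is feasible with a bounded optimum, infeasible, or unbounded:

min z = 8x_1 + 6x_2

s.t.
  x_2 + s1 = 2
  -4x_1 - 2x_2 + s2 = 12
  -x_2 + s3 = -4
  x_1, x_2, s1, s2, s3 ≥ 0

Infeasible (no feasible solution exists)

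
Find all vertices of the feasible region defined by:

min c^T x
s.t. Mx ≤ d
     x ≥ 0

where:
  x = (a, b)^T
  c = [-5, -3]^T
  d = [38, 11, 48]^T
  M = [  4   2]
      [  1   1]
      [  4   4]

(0, 0), (9.5, 0), (8, 3), (0, 11)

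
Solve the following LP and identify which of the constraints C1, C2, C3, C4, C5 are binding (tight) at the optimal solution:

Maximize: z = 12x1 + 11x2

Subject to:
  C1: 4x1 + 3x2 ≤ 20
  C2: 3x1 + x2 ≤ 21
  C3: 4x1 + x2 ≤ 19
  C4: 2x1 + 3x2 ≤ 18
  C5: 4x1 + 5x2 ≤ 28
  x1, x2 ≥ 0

At x1 = 2, x2 = 4, compute slack b - a·x for each constraint:
  C1: 20 − 20 = 0  (binding)
  C2: 21 − 10 = 11  (slack)
  C3: 19 − 12 = 7  (slack)
  C4: 18 − 16 = 2  (slack)
  C5: 28 − 28 = 0  (binding)

Optimal: x1 = 2, x2 = 4
Binding: C1, C5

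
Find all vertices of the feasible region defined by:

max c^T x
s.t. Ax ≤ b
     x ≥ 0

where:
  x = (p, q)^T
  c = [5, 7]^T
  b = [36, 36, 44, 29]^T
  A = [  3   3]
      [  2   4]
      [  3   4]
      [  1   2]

(0, 0), (12, 0), (6, 6), (0, 9)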